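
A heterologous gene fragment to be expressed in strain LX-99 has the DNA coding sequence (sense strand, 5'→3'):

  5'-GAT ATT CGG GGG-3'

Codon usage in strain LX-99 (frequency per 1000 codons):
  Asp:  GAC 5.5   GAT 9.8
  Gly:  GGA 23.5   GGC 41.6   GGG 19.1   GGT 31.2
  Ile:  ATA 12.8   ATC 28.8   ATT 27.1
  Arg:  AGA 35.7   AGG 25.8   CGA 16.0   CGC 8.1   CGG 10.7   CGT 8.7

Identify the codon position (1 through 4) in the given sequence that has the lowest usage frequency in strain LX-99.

Codon 1 GAT (Asp): 9.8 per 1000.
Codon 2 ATT (Ile): 27.1 per 1000.
Codon 3 CGG (Arg): 10.7 per 1000.
Codon 4 GGG (Gly): 19.1 per 1000.
Lowest frequency is 9.8 at codon 1.

1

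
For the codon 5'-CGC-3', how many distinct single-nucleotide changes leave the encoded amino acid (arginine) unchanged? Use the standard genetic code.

Position 1: none → 0 synonymous.
Position 2: none → 0 synonymous.
Position 3: CGU, CGA, CGG → 3 synonymous.
Total: 0 + 0 + 3 = 3.

3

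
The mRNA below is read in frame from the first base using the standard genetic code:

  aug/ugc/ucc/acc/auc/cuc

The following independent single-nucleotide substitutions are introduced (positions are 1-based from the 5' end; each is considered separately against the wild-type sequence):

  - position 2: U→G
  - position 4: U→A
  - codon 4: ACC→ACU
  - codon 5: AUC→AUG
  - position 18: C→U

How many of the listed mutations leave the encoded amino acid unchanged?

2

Codon 1: AUG (Met) → AGG (Arg) — missense.
Codon 2: UGC (Cys) → AGC (Ser) — missense.
Codon 4: ACC (Thr) → ACU (Thr) — synonymous.
Codon 5: AUC (Ile) → AUG (Met) — missense.
Codon 6: CUC (Leu) → CUU (Leu) — synonymous.
Synonymous: 2 of 5.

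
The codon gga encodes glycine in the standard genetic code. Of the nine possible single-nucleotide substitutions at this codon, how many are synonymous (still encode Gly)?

Position 1: none → 0 synonymous.
Position 2: none → 0 synonymous.
Position 3: GGU, GGC, GGG → 3 synonymous.
Total: 0 + 0 + 3 = 3.

3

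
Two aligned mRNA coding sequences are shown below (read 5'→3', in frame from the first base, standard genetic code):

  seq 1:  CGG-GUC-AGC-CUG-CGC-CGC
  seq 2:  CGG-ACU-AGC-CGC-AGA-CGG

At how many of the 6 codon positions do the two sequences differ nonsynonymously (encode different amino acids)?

2

Codon 1: CGG Arg / CGG Arg — identical.
Codon 2: GUC Val / ACU Thr — nonsynonymous.
Codon 3: AGC Ser / AGC Ser — identical.
Codon 4: CUG Leu / CGC Arg — nonsynonymous.
Codon 5: CGC Arg / AGA Arg — synonymous.
Codon 6: CGC Arg / CGG Arg — synonymous.
Nonsynonymous differences: 2.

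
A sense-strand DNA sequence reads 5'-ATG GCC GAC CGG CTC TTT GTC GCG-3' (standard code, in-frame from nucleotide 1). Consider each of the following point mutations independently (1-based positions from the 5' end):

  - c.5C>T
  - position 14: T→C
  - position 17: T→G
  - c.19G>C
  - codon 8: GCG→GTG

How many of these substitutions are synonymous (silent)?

0

Codon 2: GCC (Ala) → GTC (Val) — missense.
Codon 5: CTC (Leu) → CCC (Pro) — missense.
Codon 6: TTT (Phe) → TGT (Cys) — missense.
Codon 7: GTC (Val) → CTC (Leu) — missense.
Codon 8: GCG (Ala) → GTG (Val) — missense.
Synonymous: 0 of 5.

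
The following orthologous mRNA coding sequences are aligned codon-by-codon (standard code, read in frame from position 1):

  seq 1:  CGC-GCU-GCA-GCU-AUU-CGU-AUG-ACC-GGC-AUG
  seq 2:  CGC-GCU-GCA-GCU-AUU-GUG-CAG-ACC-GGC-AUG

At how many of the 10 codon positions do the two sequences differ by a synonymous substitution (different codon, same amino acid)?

0

Codon 1: CGC Arg / CGC Arg — identical.
Codon 2: GCU Ala / GCU Ala — identical.
Codon 3: GCA Ala / GCA Ala — identical.
Codon 4: GCU Ala / GCU Ala — identical.
Codon 5: AUU Ile / AUU Ile — identical.
Codon 6: CGU Arg / GUG Val — nonsynonymous.
Codon 7: AUG Met / CAG Gln — nonsynonymous.
Codon 8: ACC Thr / ACC Thr — identical.
Codon 9: GGC Gly / GGC Gly — identical.
Codon 10: AUG Met / AUG Met — identical.
Synonymous differences: 0.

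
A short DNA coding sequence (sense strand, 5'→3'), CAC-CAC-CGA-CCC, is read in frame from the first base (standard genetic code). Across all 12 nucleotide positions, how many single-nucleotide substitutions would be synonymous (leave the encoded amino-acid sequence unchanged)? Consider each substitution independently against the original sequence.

Codon 1 (CAC, His): 1 synonymous substitution.
Codon 2 (CAC, His): 1 synonymous substitution.
Codon 3 (CGA, Arg): 4 synonymous substitutions.
Codon 4 (CCC, Pro): 3 synonymous substitutions.
Total: 1 + 1 + 4 + 3 = 9.

9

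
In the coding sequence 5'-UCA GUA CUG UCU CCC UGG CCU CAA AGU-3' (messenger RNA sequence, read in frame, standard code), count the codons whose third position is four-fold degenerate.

6

Codon 1 UCA (Ser): third position 4-fold.
Codon 2 GUA (Val): third position 4-fold.
Codon 3 CUG (Leu): third position 4-fold.
Codon 4 UCU (Ser): third position 4-fold.
Codon 5 CCC (Pro): third position 4-fold.
Codon 6 UGG (Trp): third position 1-fold.
Codon 7 CCU (Pro): third position 4-fold.
Codon 8 CAA (Gln): third position 2-fold.
Codon 9 AGU (Ser): third position 2-fold.
Four-fold degenerate third positions: 6.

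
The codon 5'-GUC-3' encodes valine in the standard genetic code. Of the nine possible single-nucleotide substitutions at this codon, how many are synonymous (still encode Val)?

Position 1: none → 0 synonymous.
Position 2: none → 0 synonymous.
Position 3: GUU, GUA, GUG → 3 synonymous.
Total: 0 + 0 + 3 = 3.

3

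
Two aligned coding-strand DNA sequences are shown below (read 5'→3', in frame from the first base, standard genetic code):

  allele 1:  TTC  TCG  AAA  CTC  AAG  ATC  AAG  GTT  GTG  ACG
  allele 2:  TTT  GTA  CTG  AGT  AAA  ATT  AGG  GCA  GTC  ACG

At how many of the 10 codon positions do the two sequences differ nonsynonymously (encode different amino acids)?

5

Codon 1: TTC Phe / TTT Phe — synonymous.
Codon 2: TCG Ser / GTA Val — nonsynonymous.
Codon 3: AAA Lys / CTG Leu — nonsynonymous.
Codon 4: CTC Leu / AGT Ser — nonsynonymous.
Codon 5: AAG Lys / AAA Lys — synonymous.
Codon 6: ATC Ile / ATT Ile — synonymous.
Codon 7: AAG Lys / AGG Arg — nonsynonymous.
Codon 8: GTT Val / GCA Ala — nonsynonymous.
Codon 9: GTG Val / GTC Val — synonymous.
Codon 10: ACG Thr / ACG Thr — identical.
Nonsynonymous differences: 5.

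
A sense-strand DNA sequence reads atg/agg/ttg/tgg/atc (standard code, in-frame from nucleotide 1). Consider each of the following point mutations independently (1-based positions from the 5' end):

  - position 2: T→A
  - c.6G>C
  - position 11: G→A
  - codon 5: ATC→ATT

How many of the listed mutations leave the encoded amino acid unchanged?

Codon 1: ATG (Met) → AAG (Lys) — missense.
Codon 2: AGG (Arg) → AGC (Ser) — missense.
Codon 4: TGG (Trp) → TAG (Stop) — nonsense.
Codon 5: ATC (Ile) → ATT (Ile) — synonymous.
Synonymous: 1 of 4.

1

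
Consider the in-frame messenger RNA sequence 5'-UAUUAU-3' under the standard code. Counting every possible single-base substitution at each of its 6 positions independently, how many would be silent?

Codon 1 (UAU, Tyr): 1 synonymous substitution.
Codon 2 (UAU, Tyr): 1 synonymous substitution.
Total: 1 + 1 = 2.

2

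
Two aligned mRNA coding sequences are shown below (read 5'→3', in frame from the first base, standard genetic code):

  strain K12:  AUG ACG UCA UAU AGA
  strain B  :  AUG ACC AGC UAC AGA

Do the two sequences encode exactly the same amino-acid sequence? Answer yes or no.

Codon 1: AUG Met / AUG Met — identical.
Codon 2: ACG Thr / ACC Thr — synonymous.
Codon 3: UCA Ser / AGC Ser — synonymous.
Codon 4: UAU Tyr / UAC Tyr — synonymous.
Codon 5: AGA Arg / AGA Arg — identical.
Nonsynonymous differences: 0 → same protein.

yes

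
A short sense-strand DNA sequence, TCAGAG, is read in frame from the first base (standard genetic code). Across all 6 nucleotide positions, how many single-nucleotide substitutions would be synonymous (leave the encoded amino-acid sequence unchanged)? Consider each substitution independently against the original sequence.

4

Codon 1 (TCA, Ser): 3 synonymous substitutions.
Codon 2 (GAG, Glu): 1 synonymous substitution.
Total: 3 + 1 = 4.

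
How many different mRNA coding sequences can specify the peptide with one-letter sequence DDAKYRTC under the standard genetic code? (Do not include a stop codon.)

3072

Asp: 2 codons.
Asp: 2 codons.
Ala: 4 codons.
Lys: 2 codons.
Tyr: 2 codons.
Arg: 6 codons.
Thr: 4 codons.
Cys: 2 codons.
2 × 2 × 4 × 2 × 2 × 6 × 4 × 2 = 3072.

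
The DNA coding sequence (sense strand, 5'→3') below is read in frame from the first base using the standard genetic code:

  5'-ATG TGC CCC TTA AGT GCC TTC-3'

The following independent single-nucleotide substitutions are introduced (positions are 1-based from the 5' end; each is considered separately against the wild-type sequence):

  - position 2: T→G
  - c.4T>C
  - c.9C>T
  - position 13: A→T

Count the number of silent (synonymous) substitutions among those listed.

1

Codon 1: ATG (Met) → AGG (Arg) — missense.
Codon 2: TGC (Cys) → CGC (Arg) — missense.
Codon 3: CCC (Pro) → CCT (Pro) — synonymous.
Codon 5: AGT (Ser) → TGT (Cys) — missense.
Synonymous: 1 of 4.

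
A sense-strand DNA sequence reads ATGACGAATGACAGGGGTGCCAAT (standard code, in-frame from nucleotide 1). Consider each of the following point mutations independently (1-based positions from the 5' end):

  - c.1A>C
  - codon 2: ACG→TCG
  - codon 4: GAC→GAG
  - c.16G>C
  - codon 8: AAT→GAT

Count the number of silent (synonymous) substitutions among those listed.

Codon 1: ATG (Met) → CTG (Leu) — missense.
Codon 2: ACG (Thr) → TCG (Ser) — missense.
Codon 4: GAC (Asp) → GAG (Glu) — missense.
Codon 6: GGT (Gly) → CGT (Arg) — missense.
Codon 8: AAT (Asn) → GAT (Asp) — missense.
Synonymous: 0 of 5.

0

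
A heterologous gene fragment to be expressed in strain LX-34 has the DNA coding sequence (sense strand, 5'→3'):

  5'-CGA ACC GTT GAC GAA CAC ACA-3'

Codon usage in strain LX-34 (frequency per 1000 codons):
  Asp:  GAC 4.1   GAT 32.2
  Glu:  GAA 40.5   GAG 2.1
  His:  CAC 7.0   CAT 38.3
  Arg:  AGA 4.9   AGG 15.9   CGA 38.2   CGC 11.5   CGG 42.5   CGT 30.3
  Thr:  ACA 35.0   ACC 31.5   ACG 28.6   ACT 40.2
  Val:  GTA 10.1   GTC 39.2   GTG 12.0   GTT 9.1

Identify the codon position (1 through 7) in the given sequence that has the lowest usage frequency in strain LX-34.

Codon 1 CGA (Arg): 38.2 per 1000.
Codon 2 ACC (Thr): 31.5 per 1000.
Codon 3 GTT (Val): 9.1 per 1000.
Codon 4 GAC (Asp): 4.1 per 1000.
Codon 5 GAA (Glu): 40.5 per 1000.
Codon 6 CAC (His): 7.0 per 1000.
Codon 7 ACA (Thr): 35.0 per 1000.
Lowest frequency is 4.1 at codon 4.

4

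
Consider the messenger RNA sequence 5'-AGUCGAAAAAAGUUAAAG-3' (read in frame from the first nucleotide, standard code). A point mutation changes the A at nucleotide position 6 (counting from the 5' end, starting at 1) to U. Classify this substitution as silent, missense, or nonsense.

Position 6 falls in codon 2: CGA → Arg.
After the substitution the codon is CGU → Arg.
Both encode Arg, so the change is synonymous.

silent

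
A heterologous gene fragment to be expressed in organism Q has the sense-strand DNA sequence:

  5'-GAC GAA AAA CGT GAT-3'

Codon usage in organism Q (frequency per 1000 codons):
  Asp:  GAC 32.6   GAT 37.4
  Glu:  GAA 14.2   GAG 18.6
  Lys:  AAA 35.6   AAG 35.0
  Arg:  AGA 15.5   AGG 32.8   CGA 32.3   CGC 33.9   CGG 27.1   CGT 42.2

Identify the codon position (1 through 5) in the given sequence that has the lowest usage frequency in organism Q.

2

Codon 1 GAC (Asp): 32.6 per 1000.
Codon 2 GAA (Glu): 14.2 per 1000.
Codon 3 AAA (Lys): 35.6 per 1000.
Codon 4 CGT (Arg): 42.2 per 1000.
Codon 5 GAT (Asp): 37.4 per 1000.
Lowest frequency is 14.2 at codon 2.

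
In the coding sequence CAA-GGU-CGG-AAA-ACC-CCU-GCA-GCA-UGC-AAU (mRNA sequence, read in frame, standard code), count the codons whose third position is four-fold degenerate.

Codon 1 CAA (Gln): third position 2-fold.
Codon 2 GGU (Gly): third position 4-fold.
Codon 3 CGG (Arg): third position 4-fold.
Codon 4 AAA (Lys): third position 2-fold.
Codon 5 ACC (Thr): third position 4-fold.
Codon 6 CCU (Pro): third position 4-fold.
Codon 7 GCA (Ala): third position 4-fold.
Codon 8 GCA (Ala): third position 4-fold.
Codon 9 UGC (Cys): third position 2-fold.
Codon 10 AAU (Asn): third position 2-fold.
Four-fold degenerate third positions: 6.

6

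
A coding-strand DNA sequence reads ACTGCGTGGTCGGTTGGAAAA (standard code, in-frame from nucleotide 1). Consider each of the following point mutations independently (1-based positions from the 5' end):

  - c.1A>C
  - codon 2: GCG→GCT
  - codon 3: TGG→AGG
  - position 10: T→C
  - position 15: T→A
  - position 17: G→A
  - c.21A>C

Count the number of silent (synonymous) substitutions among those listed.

2

Codon 1: ACT (Thr) → CCT (Pro) — missense.
Codon 2: GCG (Ala) → GCT (Ala) — synonymous.
Codon 3: TGG (Trp) → AGG (Arg) — missense.
Codon 4: TCG (Ser) → CCG (Pro) — missense.
Codon 5: GTT (Val) → GTA (Val) — synonymous.
Codon 6: GGA (Gly) → GAA (Glu) — missense.
Codon 7: AAA (Lys) → AAC (Asn) — missense.
Synonymous: 2 of 7.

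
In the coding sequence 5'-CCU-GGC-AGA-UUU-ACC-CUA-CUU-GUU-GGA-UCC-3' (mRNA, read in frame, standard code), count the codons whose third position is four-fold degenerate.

8

Codon 1 CCU (Pro): third position 4-fold.
Codon 2 GGC (Gly): third position 4-fold.
Codon 3 AGA (Arg): third position 2-fold.
Codon 4 UUU (Phe): third position 2-fold.
Codon 5 ACC (Thr): third position 4-fold.
Codon 6 CUA (Leu): third position 4-fold.
Codon 7 CUU (Leu): third position 4-fold.
Codon 8 GUU (Val): third position 4-fold.
Codon 9 GGA (Gly): third position 4-fold.
Codon 10 UCC (Ser): third position 4-fold.
Four-fold degenerate third positions: 8.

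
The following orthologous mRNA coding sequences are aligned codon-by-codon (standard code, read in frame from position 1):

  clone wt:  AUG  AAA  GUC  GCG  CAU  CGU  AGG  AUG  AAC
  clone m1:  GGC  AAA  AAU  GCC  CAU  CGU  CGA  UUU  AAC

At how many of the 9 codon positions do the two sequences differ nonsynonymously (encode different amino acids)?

3

Codon 1: AUG Met / GGC Gly — nonsynonymous.
Codon 2: AAA Lys / AAA Lys — identical.
Codon 3: GUC Val / AAU Asn — nonsynonymous.
Codon 4: GCG Ala / GCC Ala — synonymous.
Codon 5: CAU His / CAU His — identical.
Codon 6: CGU Arg / CGU Arg — identical.
Codon 7: AGG Arg / CGA Arg — synonymous.
Codon 8: AUG Met / UUU Phe — nonsynonymous.
Codon 9: AAC Asn / AAC Asn — identical.
Nonsynonymous differences: 3.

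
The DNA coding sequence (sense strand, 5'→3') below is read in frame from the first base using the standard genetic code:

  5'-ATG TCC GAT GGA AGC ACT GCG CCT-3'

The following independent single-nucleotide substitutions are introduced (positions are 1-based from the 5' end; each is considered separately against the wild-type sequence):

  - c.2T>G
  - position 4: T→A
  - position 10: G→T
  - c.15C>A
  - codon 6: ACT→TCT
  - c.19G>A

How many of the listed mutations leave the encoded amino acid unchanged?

Codon 1: ATG (Met) → AGG (Arg) — missense.
Codon 2: TCC (Ser) → ACC (Thr) — missense.
Codon 4: GGA (Gly) → TGA (Stop) — nonsense.
Codon 5: AGC (Ser) → AGA (Arg) — missense.
Codon 6: ACT (Thr) → TCT (Ser) — missense.
Codon 7: GCG (Ala) → ACG (Thr) — missense.
Synonymous: 0 of 6.

0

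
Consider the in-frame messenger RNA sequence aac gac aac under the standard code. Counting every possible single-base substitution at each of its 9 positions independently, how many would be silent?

Codon 1 (AAC, Asn): 1 synonymous substitution.
Codon 2 (GAC, Asp): 1 synonymous substitution.
Codon 3 (AAC, Asn): 1 synonymous substitution.
Total: 1 + 1 + 1 = 3.

3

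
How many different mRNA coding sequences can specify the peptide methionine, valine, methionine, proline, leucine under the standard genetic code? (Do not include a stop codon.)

96

Met: 1 codon.
Val: 4 codons.
Met: 1 codon.
Pro: 4 codons.
Leu: 6 codons.
1 × 4 × 1 × 4 × 6 = 96.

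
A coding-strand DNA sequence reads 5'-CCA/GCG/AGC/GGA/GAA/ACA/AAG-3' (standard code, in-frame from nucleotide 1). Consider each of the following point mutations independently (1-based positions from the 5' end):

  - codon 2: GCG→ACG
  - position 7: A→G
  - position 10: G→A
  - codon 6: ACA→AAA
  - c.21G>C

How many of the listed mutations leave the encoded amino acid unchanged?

Codon 2: GCG (Ala) → ACG (Thr) — missense.
Codon 3: AGC (Ser) → GGC (Gly) — missense.
Codon 4: GGA (Gly) → AGA (Arg) — missense.
Codon 6: ACA (Thr) → AAA (Lys) — missense.
Codon 7: AAG (Lys) → AAC (Asn) — missense.
Synonymous: 0 of 5.

0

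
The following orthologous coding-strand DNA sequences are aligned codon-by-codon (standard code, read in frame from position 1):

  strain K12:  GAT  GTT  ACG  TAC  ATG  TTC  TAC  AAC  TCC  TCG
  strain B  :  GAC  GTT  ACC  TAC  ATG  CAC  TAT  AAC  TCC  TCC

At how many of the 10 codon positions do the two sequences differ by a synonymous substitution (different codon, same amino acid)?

Codon 1: GAT Asp / GAC Asp — synonymous.
Codon 2: GTT Val / GTT Val — identical.
Codon 3: ACG Thr / ACC Thr — synonymous.
Codon 4: TAC Tyr / TAC Tyr — identical.
Codon 5: ATG Met / ATG Met — identical.
Codon 6: TTC Phe / CAC His — nonsynonymous.
Codon 7: TAC Tyr / TAT Tyr — synonymous.
Codon 8: AAC Asn / AAC Asn — identical.
Codon 9: TCC Ser / TCC Ser — identical.
Codon 10: TCG Ser / TCC Ser — synonymous.
Synonymous differences: 4.

4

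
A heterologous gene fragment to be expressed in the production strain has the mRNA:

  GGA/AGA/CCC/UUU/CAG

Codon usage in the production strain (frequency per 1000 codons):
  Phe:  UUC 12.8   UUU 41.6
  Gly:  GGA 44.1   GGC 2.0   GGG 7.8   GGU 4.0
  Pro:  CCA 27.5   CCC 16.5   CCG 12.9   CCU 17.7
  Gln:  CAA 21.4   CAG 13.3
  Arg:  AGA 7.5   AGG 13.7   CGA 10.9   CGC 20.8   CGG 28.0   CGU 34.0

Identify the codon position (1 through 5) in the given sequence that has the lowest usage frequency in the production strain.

Codon 1 GGA (Gly): 44.1 per 1000.
Codon 2 AGA (Arg): 7.5 per 1000.
Codon 3 CCC (Pro): 16.5 per 1000.
Codon 4 UUU (Phe): 41.6 per 1000.
Codon 5 CAG (Gln): 13.3 per 1000.
Lowest frequency is 7.5 at codon 2.

2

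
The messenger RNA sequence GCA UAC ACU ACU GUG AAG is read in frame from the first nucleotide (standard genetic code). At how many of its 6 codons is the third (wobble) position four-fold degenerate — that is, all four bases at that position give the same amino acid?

4

Codon 1 GCA (Ala): third position 4-fold.
Codon 2 UAC (Tyr): third position 2-fold.
Codon 3 ACU (Thr): third position 4-fold.
Codon 4 ACU (Thr): third position 4-fold.
Codon 5 GUG (Val): third position 4-fold.
Codon 6 AAG (Lys): third position 2-fold.
Four-fold degenerate third positions: 4.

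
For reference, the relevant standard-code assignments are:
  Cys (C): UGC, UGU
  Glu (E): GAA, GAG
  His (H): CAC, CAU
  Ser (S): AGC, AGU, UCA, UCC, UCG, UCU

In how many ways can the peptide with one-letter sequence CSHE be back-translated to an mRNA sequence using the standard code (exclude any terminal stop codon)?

Cys: 2 codons.
Ser: 6 codons.
His: 2 codons.
Glu: 2 codons.
2 × 6 × 2 × 2 = 48.

48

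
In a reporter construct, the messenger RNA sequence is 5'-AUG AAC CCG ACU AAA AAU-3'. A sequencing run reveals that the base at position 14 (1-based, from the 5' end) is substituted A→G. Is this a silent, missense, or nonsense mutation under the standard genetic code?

Position 14 falls in codon 5: AAA → Lys.
After the substitution the codon is AGA → Arg.
Lys ≠ Arg, so this is a missense mutation.

missense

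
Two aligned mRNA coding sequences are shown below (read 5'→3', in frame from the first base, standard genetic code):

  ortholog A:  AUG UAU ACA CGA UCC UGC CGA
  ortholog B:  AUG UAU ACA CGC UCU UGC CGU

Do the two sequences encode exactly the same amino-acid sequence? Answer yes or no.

Codon 1: AUG Met / AUG Met — identical.
Codon 2: UAU Tyr / UAU Tyr — identical.
Codon 3: ACA Thr / ACA Thr — identical.
Codon 4: CGA Arg / CGC Arg — synonymous.
Codon 5: UCC Ser / UCU Ser — synonymous.
Codon 6: UGC Cys / UGC Cys — identical.
Codon 7: CGA Arg / CGU Arg — synonymous.
Nonsynonymous differences: 0 → same protein.

yes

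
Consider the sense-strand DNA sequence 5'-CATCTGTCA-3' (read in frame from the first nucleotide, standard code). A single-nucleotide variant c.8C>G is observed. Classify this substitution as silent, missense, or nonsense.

nonsense

Position 8 falls in codon 3: TCA → Ser.
After the substitution the codon is TGA → Stop.
The new codon is a stop codon, so this is a nonsense mutation.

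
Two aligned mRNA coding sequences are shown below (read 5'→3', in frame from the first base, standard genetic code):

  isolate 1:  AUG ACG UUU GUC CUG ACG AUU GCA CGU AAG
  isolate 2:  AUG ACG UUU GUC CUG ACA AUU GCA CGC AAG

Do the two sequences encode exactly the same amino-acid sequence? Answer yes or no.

yes

Codon 1: AUG Met / AUG Met — identical.
Codon 2: ACG Thr / ACG Thr — identical.
Codon 3: UUU Phe / UUU Phe — identical.
Codon 4: GUC Val / GUC Val — identical.
Codon 5: CUG Leu / CUG Leu — identical.
Codon 6: ACG Thr / ACA Thr — synonymous.
Codon 7: AUU Ile / AUU Ile — identical.
Codon 8: GCA Ala / GCA Ala — identical.
Codon 9: CGU Arg / CGC Arg — synonymous.
Codon 10: AAG Lys / AAG Lys — identical.
Nonsynonymous differences: 0 → same protein.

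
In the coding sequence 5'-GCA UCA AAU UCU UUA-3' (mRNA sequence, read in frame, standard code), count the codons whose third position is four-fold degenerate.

3

Codon 1 GCA (Ala): third position 4-fold.
Codon 2 UCA (Ser): third position 4-fold.
Codon 3 AAU (Asn): third position 2-fold.
Codon 4 UCU (Ser): third position 4-fold.
Codon 5 UUA (Leu): third position 2-fold.
Four-fold degenerate third positions: 3.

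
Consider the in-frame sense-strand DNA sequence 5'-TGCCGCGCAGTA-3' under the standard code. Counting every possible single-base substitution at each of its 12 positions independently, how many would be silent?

10

Codon 1 (TGC, Cys): 1 synonymous substitution.
Codon 2 (CGC, Arg): 3 synonymous substitutions.
Codon 3 (GCA, Ala): 3 synonymous substitutions.
Codon 4 (GTA, Val): 3 synonymous substitutions.
Total: 1 + 3 + 3 + 3 = 10.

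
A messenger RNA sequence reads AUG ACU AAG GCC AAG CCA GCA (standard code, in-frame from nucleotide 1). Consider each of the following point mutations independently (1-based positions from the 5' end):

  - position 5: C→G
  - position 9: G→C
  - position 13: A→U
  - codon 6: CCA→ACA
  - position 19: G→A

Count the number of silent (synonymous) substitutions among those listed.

Codon 2: ACU (Thr) → AGU (Ser) — missense.
Codon 3: AAG (Lys) → AAC (Asn) — missense.
Codon 5: AAG (Lys) → UAG (Stop) — nonsense.
Codon 6: CCA (Pro) → ACA (Thr) — missense.
Codon 7: GCA (Ala) → ACA (Thr) — missense.
Synonymous: 0 of 5.

0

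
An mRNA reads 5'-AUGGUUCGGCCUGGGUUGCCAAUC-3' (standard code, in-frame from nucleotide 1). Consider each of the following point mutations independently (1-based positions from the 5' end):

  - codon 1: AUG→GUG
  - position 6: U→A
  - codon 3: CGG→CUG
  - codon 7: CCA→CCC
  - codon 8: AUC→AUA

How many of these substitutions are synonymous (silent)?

Codon 1: AUG (Met) → GUG (Val) — missense.
Codon 2: GUU (Val) → GUA (Val) — synonymous.
Codon 3: CGG (Arg) → CUG (Leu) — missense.
Codon 7: CCA (Pro) → CCC (Pro) — synonymous.
Codon 8: AUC (Ile) → AUA (Ile) — synonymous.
Synonymous: 3 of 5.

3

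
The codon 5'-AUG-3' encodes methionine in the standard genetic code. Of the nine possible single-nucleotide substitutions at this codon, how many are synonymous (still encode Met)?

0

Position 1: none → 0 synonymous.
Position 2: none → 0 synonymous.
Position 3: none → 0 synonymous.
Total: 0 + 0 + 0 = 0.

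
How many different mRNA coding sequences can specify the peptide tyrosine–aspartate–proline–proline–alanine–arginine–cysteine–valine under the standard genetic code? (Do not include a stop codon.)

12288

Tyr: 2 codons.
Asp: 2 codons.
Pro: 4 codons.
Pro: 4 codons.
Ala: 4 codons.
Arg: 6 codons.
Cys: 2 codons.
Val: 4 codons.
2 × 2 × 4 × 4 × 4 × 6 × 2 × 4 = 12288.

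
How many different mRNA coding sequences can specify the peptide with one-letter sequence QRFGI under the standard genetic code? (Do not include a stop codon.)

Gln: 2 codons.
Arg: 6 codons.
Phe: 2 codons.
Gly: 4 codons.
Ile: 3 codons.
2 × 6 × 2 × 4 × 3 = 288.

288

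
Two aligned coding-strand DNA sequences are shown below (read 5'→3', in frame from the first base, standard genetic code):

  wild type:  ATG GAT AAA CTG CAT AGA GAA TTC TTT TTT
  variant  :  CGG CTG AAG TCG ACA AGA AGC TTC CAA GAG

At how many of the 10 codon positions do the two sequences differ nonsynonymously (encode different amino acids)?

7

Codon 1: ATG Met / CGG Arg — nonsynonymous.
Codon 2: GAT Asp / CTG Leu — nonsynonymous.
Codon 3: AAA Lys / AAG Lys — synonymous.
Codon 4: CTG Leu / TCG Ser — nonsynonymous.
Codon 5: CAT His / ACA Thr — nonsynonymous.
Codon 6: AGA Arg / AGA Arg — identical.
Codon 7: GAA Glu / AGC Ser — nonsynonymous.
Codon 8: TTC Phe / TTC Phe — identical.
Codon 9: TTT Phe / CAA Gln — nonsynonymous.
Codon 10: TTT Phe / GAG Glu — nonsynonymous.
Nonsynonymous differences: 7.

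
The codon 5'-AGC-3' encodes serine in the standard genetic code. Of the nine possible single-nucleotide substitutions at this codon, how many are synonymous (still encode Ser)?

1

Position 1: none → 0 synonymous.
Position 2: none → 0 synonymous.
Position 3: AGT → 1 synonymous.
Total: 0 + 0 + 1 = 1.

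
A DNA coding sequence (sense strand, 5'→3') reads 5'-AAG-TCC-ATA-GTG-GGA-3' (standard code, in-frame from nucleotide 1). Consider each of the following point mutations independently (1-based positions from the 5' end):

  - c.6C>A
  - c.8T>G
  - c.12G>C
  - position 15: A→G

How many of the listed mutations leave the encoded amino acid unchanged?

Codon 2: TCC (Ser) → TCA (Ser) — synonymous.
Codon 3: ATA (Ile) → AGA (Arg) — missense.
Codon 4: GTG (Val) → GTC (Val) — synonymous.
Codon 5: GGA (Gly) → GGG (Gly) — synonymous.
Synonymous: 3 of 4.

3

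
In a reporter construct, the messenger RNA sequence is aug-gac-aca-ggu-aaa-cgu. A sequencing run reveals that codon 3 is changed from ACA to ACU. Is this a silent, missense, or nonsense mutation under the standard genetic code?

Position 9 falls in codon 3: ACA → Thr.
After the substitution the codon is ACU → Thr.
Both encode Thr, so the change is synonymous.

silent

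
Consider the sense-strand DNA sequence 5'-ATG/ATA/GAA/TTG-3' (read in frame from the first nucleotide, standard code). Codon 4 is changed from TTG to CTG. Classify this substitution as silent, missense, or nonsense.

silent

Position 10 falls in codon 4: TTG → Leu.
After the substitution the codon is CTG → Leu.
Both encode Leu, so the change is synonymous.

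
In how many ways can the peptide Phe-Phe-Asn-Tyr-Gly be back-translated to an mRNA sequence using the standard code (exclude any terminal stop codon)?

64

Phe: 2 codons.
Phe: 2 codons.
Asn: 2 codons.
Tyr: 2 codons.
Gly: 4 codons.
2 × 2 × 2 × 2 × 4 = 64.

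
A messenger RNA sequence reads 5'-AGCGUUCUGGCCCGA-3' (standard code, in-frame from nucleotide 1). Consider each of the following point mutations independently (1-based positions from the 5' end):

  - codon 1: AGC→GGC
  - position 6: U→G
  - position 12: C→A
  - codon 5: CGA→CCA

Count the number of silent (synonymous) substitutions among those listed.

Codon 1: AGC (Ser) → GGC (Gly) — missense.
Codon 2: GUU (Val) → GUG (Val) — synonymous.
Codon 4: GCC (Ala) → GCA (Ala) — synonymous.
Codon 5: CGA (Arg) → CCA (Pro) — missense.
Synonymous: 2 of 4.

2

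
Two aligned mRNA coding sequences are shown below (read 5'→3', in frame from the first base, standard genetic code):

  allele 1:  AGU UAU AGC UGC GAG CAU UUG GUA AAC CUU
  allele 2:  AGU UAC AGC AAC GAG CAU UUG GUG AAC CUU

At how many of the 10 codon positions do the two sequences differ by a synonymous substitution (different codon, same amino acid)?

2

Codon 1: AGU Ser / AGU Ser — identical.
Codon 2: UAU Tyr / UAC Tyr — synonymous.
Codon 3: AGC Ser / AGC Ser — identical.
Codon 4: UGC Cys / AAC Asn — nonsynonymous.
Codon 5: GAG Glu / GAG Glu — identical.
Codon 6: CAU His / CAU His — identical.
Codon 7: UUG Leu / UUG Leu — identical.
Codon 8: GUA Val / GUG Val — synonymous.
Codon 9: AAC Asn / AAC Asn — identical.
Codon 10: CUU Leu / CUU Leu — identical.
Synonymous differences: 2.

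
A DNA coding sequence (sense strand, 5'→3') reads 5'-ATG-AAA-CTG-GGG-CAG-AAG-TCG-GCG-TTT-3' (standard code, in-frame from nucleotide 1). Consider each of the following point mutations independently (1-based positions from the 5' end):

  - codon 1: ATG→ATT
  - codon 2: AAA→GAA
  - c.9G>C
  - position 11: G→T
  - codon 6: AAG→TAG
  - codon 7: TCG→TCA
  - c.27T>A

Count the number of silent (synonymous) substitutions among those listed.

2

Codon 1: ATG (Met) → ATT (Ile) — missense.
Codon 2: AAA (Lys) → GAA (Glu) — missense.
Codon 3: CTG (Leu) → CTC (Leu) — synonymous.
Codon 4: GGG (Gly) → GTG (Val) — missense.
Codon 6: AAG (Lys) → TAG (Stop) — nonsense.
Codon 7: TCG (Ser) → TCA (Ser) — synonymous.
Codon 9: TTT (Phe) → TTA (Leu) — missense.
Synonymous: 2 of 7.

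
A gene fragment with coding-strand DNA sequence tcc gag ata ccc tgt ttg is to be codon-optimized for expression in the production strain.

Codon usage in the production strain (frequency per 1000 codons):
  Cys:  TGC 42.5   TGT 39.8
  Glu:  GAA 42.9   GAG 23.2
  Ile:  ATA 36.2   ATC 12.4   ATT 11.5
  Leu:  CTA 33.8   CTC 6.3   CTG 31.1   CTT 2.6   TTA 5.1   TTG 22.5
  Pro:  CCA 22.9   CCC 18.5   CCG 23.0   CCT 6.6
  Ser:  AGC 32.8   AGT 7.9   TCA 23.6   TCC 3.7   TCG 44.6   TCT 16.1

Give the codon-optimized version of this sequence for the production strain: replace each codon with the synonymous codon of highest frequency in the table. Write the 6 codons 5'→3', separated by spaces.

Codon 1 (Ser): best is TCG at 44.6.
Codon 2 (Glu): best is GAA at 42.9.
Codon 3 (Ile): best is ATA at 36.2.
Codon 4 (Pro): best is CCG at 23.0.
Codon 5 (Cys): best is TGC at 42.5.
Codon 6 (Leu): best is CTA at 33.8.

TCG GAA ATA CCG TGC CTA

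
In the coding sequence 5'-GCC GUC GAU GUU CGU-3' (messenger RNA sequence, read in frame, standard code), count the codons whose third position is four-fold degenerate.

Codon 1 GCC (Ala): third position 4-fold.
Codon 2 GUC (Val): third position 4-fold.
Codon 3 GAU (Asp): third position 2-fold.
Codon 4 GUU (Val): third position 4-fold.
Codon 5 CGU (Arg): third position 4-fold.
Four-fold degenerate third positions: 4.

4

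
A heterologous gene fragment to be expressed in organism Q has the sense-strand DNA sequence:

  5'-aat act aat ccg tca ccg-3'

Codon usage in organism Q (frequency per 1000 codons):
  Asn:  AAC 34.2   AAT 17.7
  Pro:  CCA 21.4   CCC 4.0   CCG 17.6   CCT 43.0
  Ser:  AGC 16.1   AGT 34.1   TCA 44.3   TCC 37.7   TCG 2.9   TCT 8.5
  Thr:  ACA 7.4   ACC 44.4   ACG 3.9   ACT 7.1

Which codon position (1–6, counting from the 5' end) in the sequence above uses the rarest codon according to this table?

2

Codon 1 AAT (Asn): 17.7 per 1000.
Codon 2 ACT (Thr): 7.1 per 1000.
Codon 3 AAT (Asn): 17.7 per 1000.
Codon 4 CCG (Pro): 17.6 per 1000.
Codon 5 TCA (Ser): 44.3 per 1000.
Codon 6 CCG (Pro): 17.6 per 1000.
Lowest frequency is 7.1 at codon 2.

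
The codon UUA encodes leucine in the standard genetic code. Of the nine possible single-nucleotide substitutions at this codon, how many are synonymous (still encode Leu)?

Position 1: CUA → 1 synonymous.
Position 2: none → 0 synonymous.
Position 3: UUG → 1 synonymous.
Total: 1 + 0 + 1 = 2.

2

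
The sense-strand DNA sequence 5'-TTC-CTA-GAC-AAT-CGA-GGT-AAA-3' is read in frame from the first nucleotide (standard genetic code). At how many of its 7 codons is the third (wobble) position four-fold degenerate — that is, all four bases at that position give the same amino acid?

Codon 1 TTC (Phe): third position 2-fold.
Codon 2 CTA (Leu): third position 4-fold.
Codon 3 GAC (Asp): third position 2-fold.
Codon 4 AAT (Asn): third position 2-fold.
Codon 5 CGA (Arg): third position 4-fold.
Codon 6 GGT (Gly): third position 4-fold.
Codon 7 AAA (Lys): third position 2-fold.
Four-fold degenerate third positions: 3.

3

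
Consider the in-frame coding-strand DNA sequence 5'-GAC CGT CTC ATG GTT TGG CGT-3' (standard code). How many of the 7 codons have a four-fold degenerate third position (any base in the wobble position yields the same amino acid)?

Codon 1 GAC (Asp): third position 2-fold.
Codon 2 CGT (Arg): third position 4-fold.
Codon 3 CTC (Leu): third position 4-fold.
Codon 4 ATG (Met): third position 1-fold.
Codon 5 GTT (Val): third position 4-fold.
Codon 6 TGG (Trp): third position 1-fold.
Codon 7 CGT (Arg): third position 4-fold.
Four-fold degenerate third positions: 4.

4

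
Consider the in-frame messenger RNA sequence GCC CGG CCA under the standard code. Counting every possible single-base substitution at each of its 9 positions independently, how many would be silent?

Codon 1 (GCC, Ala): 3 synonymous substitutions.
Codon 2 (CGG, Arg): 4 synonymous substitutions.
Codon 3 (CCA, Pro): 3 synonymous substitutions.
Total: 3 + 4 + 3 = 10.

10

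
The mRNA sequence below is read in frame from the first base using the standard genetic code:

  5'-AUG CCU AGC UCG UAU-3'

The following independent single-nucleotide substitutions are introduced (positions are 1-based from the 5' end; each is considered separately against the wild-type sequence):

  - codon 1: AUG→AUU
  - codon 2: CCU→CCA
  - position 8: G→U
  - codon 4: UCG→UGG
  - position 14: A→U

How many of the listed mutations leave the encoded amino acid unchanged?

Codon 1: AUG (Met) → AUU (Ile) — missense.
Codon 2: CCU (Pro) → CCA (Pro) — synonymous.
Codon 3: AGC (Ser) → AUC (Ile) — missense.
Codon 4: UCG (Ser) → UGG (Trp) — missense.
Codon 5: UAU (Tyr) → UUU (Phe) — missense.
Synonymous: 1 of 5.

1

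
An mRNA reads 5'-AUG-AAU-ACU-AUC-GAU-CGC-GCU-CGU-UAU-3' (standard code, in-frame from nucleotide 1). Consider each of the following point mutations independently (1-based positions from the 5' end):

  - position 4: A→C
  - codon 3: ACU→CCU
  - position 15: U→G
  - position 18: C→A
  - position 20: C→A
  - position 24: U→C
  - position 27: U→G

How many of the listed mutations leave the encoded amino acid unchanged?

2

Codon 2: AAU (Asn) → CAU (His) — missense.
Codon 3: ACU (Thr) → CCU (Pro) — missense.
Codon 5: GAU (Asp) → GAG (Glu) — missense.
Codon 6: CGC (Arg) → CGA (Arg) — synonymous.
Codon 7: GCU (Ala) → GAU (Asp) — missense.
Codon 8: CGU (Arg) → CGC (Arg) — synonymous.
Codon 9: UAU (Tyr) → UAG (Stop) — nonsense.
Synonymous: 2 of 7.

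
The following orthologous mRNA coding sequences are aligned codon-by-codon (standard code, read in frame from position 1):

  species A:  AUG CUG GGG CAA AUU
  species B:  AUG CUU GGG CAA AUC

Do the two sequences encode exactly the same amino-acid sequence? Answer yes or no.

yes

Codon 1: AUG Met / AUG Met — identical.
Codon 2: CUG Leu / CUU Leu — synonymous.
Codon 3: GGG Gly / GGG Gly — identical.
Codon 4: CAA Gln / CAA Gln — identical.
Codon 5: AUU Ile / AUC Ile — synonymous.
Nonsynonymous differences: 0 → same protein.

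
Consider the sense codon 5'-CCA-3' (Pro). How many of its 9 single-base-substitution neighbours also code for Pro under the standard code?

Position 1: none → 0 synonymous.
Position 2: none → 0 synonymous.
Position 3: CCU, CCC, CCG → 3 synonymous.
Total: 0 + 0 + 3 = 3.

3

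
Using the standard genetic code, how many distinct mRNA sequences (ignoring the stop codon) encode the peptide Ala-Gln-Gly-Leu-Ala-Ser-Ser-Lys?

Ala: 4 codons.
Gln: 2 codons.
Gly: 4 codons.
Leu: 6 codons.
Ala: 4 codons.
Ser: 6 codons.
Ser: 6 codons.
Lys: 2 codons.
4 × 2 × 4 × 6 × 4 × 6 × 6 × 2 = 55296.

55296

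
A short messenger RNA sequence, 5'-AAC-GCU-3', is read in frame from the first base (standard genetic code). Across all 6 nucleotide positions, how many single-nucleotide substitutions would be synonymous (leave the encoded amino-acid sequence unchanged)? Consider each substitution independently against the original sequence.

Codon 1 (AAC, Asn): 1 synonymous substitution.
Codon 2 (GCU, Ala): 3 synonymous substitutions.
Total: 1 + 3 = 4.

4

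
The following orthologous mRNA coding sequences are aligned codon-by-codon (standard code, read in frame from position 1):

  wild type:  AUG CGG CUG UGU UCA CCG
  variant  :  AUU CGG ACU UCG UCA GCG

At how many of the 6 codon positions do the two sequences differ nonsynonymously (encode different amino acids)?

Codon 1: AUG Met / AUU Ile — nonsynonymous.
Codon 2: CGG Arg / CGG Arg — identical.
Codon 3: CUG Leu / ACU Thr — nonsynonymous.
Codon 4: UGU Cys / UCG Ser — nonsynonymous.
Codon 5: UCA Ser / UCA Ser — identical.
Codon 6: CCG Pro / GCG Ala — nonsynonymous.
Nonsynonymous differences: 4.

4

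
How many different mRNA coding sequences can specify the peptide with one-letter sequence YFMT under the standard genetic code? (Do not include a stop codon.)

Tyr: 2 codons.
Phe: 2 codons.
Met: 1 codon.
Thr: 4 codons.
2 × 2 × 1 × 4 = 16.

16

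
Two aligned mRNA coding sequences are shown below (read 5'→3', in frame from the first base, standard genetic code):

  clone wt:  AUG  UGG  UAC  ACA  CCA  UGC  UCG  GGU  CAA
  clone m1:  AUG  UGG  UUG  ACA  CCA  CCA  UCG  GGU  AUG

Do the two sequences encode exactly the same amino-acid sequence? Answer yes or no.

Codon 1: AUG Met / AUG Met — identical.
Codon 2: UGG Trp / UGG Trp — identical.
Codon 3: UAC Tyr / UUG Leu — nonsynonymous.
Codon 4: ACA Thr / ACA Thr — identical.
Codon 5: CCA Pro / CCA Pro — identical.
Codon 6: UGC Cys / CCA Pro — nonsynonymous.
Codon 7: UCG Ser / UCG Ser — identical.
Codon 8: GGU Gly / GGU Gly — identical.
Codon 9: CAA Gln / AUG Met — nonsynonymous.
Nonsynonymous differences: 3 → different protein.

no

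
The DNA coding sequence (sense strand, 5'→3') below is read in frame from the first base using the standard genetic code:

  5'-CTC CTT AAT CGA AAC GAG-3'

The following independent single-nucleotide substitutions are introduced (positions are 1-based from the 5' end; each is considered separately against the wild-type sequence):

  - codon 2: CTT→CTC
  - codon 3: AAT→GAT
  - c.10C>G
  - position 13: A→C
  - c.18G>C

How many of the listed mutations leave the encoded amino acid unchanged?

1

Codon 2: CTT (Leu) → CTC (Leu) — synonymous.
Codon 3: AAT (Asn) → GAT (Asp) — missense.
Codon 4: CGA (Arg) → GGA (Gly) — missense.
Codon 5: AAC (Asn) → CAC (His) — missense.
Codon 6: GAG (Glu) → GAC (Asp) — missense.
Synonymous: 1 of 5.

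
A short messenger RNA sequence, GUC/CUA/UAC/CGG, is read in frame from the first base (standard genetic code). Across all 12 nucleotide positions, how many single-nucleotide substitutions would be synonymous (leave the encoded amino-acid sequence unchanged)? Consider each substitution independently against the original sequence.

Codon 1 (GUC, Val): 3 synonymous substitutions.
Codon 2 (CUA, Leu): 4 synonymous substitutions.
Codon 3 (UAC, Tyr): 1 synonymous substitution.
Codon 4 (CGG, Arg): 4 synonymous substitutions.
Total: 3 + 4 + 1 + 4 = 12.

12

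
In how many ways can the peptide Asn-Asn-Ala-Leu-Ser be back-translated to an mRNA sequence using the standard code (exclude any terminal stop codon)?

576

Asn: 2 codons.
Asn: 2 codons.
Ala: 4 codons.
Leu: 6 codons.
Ser: 6 codons.
2 × 2 × 4 × 6 × 6 = 576.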